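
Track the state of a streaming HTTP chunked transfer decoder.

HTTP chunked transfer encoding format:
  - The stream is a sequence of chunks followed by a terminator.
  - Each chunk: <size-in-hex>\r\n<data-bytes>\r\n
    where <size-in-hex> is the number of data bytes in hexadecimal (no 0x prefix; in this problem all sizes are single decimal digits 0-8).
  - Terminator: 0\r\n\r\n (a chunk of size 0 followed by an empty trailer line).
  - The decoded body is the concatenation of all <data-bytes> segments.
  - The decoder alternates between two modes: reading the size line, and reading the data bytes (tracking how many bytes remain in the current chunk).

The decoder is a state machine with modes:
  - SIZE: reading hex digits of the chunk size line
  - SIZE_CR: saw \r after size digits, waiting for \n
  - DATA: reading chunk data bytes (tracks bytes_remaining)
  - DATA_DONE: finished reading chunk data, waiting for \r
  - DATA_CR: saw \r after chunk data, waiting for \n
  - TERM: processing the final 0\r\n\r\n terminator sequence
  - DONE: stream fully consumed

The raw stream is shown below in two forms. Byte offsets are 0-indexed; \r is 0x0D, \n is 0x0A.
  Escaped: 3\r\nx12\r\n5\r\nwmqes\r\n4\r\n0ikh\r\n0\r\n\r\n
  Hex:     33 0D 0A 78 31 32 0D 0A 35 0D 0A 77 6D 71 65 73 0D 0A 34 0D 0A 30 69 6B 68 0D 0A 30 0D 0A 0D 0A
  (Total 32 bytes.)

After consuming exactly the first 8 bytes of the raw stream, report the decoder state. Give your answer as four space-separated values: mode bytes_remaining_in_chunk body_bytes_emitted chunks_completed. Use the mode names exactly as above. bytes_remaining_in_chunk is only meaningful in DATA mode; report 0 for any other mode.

Byte 0 = '3': mode=SIZE remaining=0 emitted=0 chunks_done=0
Byte 1 = 0x0D: mode=SIZE_CR remaining=0 emitted=0 chunks_done=0
Byte 2 = 0x0A: mode=DATA remaining=3 emitted=0 chunks_done=0
Byte 3 = 'x': mode=DATA remaining=2 emitted=1 chunks_done=0
Byte 4 = '1': mode=DATA remaining=1 emitted=2 chunks_done=0
Byte 5 = '2': mode=DATA_DONE remaining=0 emitted=3 chunks_done=0
Byte 6 = 0x0D: mode=DATA_CR remaining=0 emitted=3 chunks_done=0
Byte 7 = 0x0A: mode=SIZE remaining=0 emitted=3 chunks_done=1

Answer: SIZE 0 3 1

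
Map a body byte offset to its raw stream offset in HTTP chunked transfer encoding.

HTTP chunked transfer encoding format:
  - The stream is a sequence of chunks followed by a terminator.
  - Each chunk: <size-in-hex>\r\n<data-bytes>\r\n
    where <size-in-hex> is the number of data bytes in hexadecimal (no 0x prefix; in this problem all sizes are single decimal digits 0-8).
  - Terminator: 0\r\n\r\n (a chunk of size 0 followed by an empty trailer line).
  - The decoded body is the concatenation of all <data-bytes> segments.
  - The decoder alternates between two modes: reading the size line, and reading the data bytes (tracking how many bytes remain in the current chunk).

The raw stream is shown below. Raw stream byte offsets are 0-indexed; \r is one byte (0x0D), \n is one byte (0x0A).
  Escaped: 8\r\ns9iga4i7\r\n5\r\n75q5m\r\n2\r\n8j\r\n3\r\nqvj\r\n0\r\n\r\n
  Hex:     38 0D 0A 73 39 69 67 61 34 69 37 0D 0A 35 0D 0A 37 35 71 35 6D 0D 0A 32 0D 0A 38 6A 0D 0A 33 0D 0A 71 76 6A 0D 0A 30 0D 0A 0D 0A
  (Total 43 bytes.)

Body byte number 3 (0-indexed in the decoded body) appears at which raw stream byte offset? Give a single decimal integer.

Answer: 6

Derivation:
Chunk 1: stream[0..1]='8' size=0x8=8, data at stream[3..11]='s9iga4i7' -> body[0..8], body so far='s9iga4i7'
Chunk 2: stream[13..14]='5' size=0x5=5, data at stream[16..21]='75q5m' -> body[8..13], body so far='s9iga4i775q5m'
Chunk 3: stream[23..24]='2' size=0x2=2, data at stream[26..28]='8j' -> body[13..15], body so far='s9iga4i775q5m8j'
Chunk 4: stream[30..31]='3' size=0x3=3, data at stream[33..36]='qvj' -> body[15..18], body so far='s9iga4i775q5m8jqvj'
Chunk 5: stream[38..39]='0' size=0 (terminator). Final body='s9iga4i775q5m8jqvj' (18 bytes)
Body byte 3 at stream offset 6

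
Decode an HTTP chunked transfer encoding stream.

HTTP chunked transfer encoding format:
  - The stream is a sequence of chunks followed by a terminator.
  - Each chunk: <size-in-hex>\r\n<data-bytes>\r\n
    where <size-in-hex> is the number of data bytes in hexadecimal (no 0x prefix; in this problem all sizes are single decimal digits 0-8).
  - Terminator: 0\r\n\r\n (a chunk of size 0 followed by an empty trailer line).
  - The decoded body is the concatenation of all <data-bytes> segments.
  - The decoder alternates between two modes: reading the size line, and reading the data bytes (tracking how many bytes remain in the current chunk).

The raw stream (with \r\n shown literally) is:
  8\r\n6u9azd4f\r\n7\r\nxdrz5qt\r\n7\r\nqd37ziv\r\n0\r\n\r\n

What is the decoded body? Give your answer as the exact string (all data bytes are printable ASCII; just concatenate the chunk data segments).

Answer: 6u9azd4fxdrz5qtqd37ziv

Derivation:
Chunk 1: stream[0..1]='8' size=0x8=8, data at stream[3..11]='6u9azd4f' -> body[0..8], body so far='6u9azd4f'
Chunk 2: stream[13..14]='7' size=0x7=7, data at stream[16..23]='xdrz5qt' -> body[8..15], body so far='6u9azd4fxdrz5qt'
Chunk 3: stream[25..26]='7' size=0x7=7, data at stream[28..35]='qd37ziv' -> body[15..22], body so far='6u9azd4fxdrz5qtqd37ziv'
Chunk 4: stream[37..38]='0' size=0 (terminator). Final body='6u9azd4fxdrz5qtqd37ziv' (22 bytes)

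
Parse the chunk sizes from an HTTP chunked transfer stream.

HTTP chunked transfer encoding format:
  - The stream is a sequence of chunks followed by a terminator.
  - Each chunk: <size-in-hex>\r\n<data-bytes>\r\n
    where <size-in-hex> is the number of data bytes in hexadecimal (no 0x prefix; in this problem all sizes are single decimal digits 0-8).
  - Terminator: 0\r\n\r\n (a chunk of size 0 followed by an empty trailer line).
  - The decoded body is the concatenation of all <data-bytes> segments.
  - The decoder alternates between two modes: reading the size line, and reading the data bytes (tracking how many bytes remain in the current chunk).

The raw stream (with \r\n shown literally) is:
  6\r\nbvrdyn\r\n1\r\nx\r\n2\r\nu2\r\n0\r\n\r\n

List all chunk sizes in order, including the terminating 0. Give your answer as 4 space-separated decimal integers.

Answer: 6 1 2 0

Derivation:
Chunk 1: stream[0..1]='6' size=0x6=6, data at stream[3..9]='bvrdyn' -> body[0..6], body so far='bvrdyn'
Chunk 2: stream[11..12]='1' size=0x1=1, data at stream[14..15]='x' -> body[6..7], body so far='bvrdynx'
Chunk 3: stream[17..18]='2' size=0x2=2, data at stream[20..22]='u2' -> body[7..9], body so far='bvrdynxu2'
Chunk 4: stream[24..25]='0' size=0 (terminator). Final body='bvrdynxu2' (9 bytes)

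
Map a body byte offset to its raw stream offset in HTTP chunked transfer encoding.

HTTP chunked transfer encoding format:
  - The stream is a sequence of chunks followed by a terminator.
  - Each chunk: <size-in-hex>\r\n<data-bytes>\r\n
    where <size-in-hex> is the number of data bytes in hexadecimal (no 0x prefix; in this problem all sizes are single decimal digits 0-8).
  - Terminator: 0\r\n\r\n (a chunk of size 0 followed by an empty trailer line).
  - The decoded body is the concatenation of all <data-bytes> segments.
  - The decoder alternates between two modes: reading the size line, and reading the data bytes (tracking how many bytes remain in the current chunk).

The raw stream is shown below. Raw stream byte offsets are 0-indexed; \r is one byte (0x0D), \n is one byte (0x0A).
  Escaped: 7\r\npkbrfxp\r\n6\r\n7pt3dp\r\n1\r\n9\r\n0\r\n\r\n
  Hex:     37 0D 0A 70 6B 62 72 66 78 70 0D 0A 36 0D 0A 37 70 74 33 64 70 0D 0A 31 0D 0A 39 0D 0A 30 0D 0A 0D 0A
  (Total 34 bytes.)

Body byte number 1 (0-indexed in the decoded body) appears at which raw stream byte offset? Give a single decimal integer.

Chunk 1: stream[0..1]='7' size=0x7=7, data at stream[3..10]='pkbrfxp' -> body[0..7], body so far='pkbrfxp'
Chunk 2: stream[12..13]='6' size=0x6=6, data at stream[15..21]='7pt3dp' -> body[7..13], body so far='pkbrfxp7pt3dp'
Chunk 3: stream[23..24]='1' size=0x1=1, data at stream[26..27]='9' -> body[13..14], body so far='pkbrfxp7pt3dp9'
Chunk 4: stream[29..30]='0' size=0 (terminator). Final body='pkbrfxp7pt3dp9' (14 bytes)
Body byte 1 at stream offset 4

Answer: 4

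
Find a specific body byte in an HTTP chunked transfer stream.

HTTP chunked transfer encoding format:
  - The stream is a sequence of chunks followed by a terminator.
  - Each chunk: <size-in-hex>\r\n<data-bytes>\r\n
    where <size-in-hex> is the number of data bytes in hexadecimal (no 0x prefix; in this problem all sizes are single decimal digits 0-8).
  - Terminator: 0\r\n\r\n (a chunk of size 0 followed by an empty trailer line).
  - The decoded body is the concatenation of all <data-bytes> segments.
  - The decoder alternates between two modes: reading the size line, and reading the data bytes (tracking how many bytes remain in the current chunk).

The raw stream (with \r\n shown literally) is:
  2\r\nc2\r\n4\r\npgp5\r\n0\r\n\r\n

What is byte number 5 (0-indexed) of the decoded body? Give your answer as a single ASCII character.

Chunk 1: stream[0..1]='2' size=0x2=2, data at stream[3..5]='c2' -> body[0..2], body so far='c2'
Chunk 2: stream[7..8]='4' size=0x4=4, data at stream[10..14]='pgp5' -> body[2..6], body so far='c2pgp5'
Chunk 3: stream[16..17]='0' size=0 (terminator). Final body='c2pgp5' (6 bytes)
Body byte 5 = '5'

Answer: 5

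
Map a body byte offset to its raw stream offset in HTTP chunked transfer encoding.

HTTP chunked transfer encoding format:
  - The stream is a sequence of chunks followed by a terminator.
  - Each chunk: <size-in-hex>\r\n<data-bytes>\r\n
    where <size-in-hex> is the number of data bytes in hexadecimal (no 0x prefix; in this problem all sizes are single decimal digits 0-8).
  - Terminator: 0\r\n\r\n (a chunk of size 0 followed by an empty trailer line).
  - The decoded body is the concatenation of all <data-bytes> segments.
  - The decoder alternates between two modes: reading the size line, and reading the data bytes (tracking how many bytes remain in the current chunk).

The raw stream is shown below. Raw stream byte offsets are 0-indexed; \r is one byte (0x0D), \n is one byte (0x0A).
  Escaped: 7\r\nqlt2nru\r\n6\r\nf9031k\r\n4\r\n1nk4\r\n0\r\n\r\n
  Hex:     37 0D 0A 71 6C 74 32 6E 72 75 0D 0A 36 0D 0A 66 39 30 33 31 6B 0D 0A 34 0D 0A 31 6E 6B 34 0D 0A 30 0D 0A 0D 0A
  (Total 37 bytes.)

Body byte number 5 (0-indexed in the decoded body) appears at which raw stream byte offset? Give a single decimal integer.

Chunk 1: stream[0..1]='7' size=0x7=7, data at stream[3..10]='qlt2nru' -> body[0..7], body so far='qlt2nru'
Chunk 2: stream[12..13]='6' size=0x6=6, data at stream[15..21]='f9031k' -> body[7..13], body so far='qlt2nruf9031k'
Chunk 3: stream[23..24]='4' size=0x4=4, data at stream[26..30]='1nk4' -> body[13..17], body so far='qlt2nruf9031k1nk4'
Chunk 4: stream[32..33]='0' size=0 (terminator). Final body='qlt2nruf9031k1nk4' (17 bytes)
Body byte 5 at stream offset 8

Answer: 8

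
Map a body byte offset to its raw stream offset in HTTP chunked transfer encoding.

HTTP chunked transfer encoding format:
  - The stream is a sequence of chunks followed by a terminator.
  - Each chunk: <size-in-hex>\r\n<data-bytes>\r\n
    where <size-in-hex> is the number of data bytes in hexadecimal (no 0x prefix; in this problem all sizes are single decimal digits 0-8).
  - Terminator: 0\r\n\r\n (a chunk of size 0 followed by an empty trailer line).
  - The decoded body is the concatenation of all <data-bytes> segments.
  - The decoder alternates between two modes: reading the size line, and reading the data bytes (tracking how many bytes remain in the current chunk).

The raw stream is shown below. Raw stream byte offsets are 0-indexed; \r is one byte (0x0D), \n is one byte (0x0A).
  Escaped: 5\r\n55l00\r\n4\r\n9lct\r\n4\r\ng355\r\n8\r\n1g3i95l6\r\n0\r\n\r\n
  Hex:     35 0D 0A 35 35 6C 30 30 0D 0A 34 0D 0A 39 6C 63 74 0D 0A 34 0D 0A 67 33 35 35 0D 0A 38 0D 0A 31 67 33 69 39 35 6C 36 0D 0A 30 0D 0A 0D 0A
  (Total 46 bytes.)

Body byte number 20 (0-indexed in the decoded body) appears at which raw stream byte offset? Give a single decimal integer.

Chunk 1: stream[0..1]='5' size=0x5=5, data at stream[3..8]='55l00' -> body[0..5], body so far='55l00'
Chunk 2: stream[10..11]='4' size=0x4=4, data at stream[13..17]='9lct' -> body[5..9], body so far='55l009lct'
Chunk 3: stream[19..20]='4' size=0x4=4, data at stream[22..26]='g355' -> body[9..13], body so far='55l009lctg355'
Chunk 4: stream[28..29]='8' size=0x8=8, data at stream[31..39]='1g3i95l6' -> body[13..21], body so far='55l009lctg3551g3i95l6'
Chunk 5: stream[41..42]='0' size=0 (terminator). Final body='55l009lctg3551g3i95l6' (21 bytes)
Body byte 20 at stream offset 38

Answer: 38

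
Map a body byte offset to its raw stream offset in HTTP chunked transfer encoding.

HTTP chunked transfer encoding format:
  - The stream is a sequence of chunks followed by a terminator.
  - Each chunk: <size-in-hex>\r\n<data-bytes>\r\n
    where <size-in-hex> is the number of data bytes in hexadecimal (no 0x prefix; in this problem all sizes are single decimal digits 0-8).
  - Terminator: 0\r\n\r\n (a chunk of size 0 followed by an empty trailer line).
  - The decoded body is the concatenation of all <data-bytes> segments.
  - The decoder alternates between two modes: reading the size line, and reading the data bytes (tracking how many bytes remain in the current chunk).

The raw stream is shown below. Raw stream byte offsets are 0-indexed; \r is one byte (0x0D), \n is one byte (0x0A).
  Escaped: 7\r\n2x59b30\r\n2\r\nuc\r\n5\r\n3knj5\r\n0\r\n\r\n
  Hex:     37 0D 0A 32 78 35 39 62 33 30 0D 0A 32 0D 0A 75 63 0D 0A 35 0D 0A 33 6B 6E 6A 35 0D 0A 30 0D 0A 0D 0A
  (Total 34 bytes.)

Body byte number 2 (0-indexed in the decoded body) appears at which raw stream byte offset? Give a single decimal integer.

Chunk 1: stream[0..1]='7' size=0x7=7, data at stream[3..10]='2x59b30' -> body[0..7], body so far='2x59b30'
Chunk 2: stream[12..13]='2' size=0x2=2, data at stream[15..17]='uc' -> body[7..9], body so far='2x59b30uc'
Chunk 3: stream[19..20]='5' size=0x5=5, data at stream[22..27]='3knj5' -> body[9..14], body so far='2x59b30uc3knj5'
Chunk 4: stream[29..30]='0' size=0 (terminator). Final body='2x59b30uc3knj5' (14 bytes)
Body byte 2 at stream offset 5

Answer: 5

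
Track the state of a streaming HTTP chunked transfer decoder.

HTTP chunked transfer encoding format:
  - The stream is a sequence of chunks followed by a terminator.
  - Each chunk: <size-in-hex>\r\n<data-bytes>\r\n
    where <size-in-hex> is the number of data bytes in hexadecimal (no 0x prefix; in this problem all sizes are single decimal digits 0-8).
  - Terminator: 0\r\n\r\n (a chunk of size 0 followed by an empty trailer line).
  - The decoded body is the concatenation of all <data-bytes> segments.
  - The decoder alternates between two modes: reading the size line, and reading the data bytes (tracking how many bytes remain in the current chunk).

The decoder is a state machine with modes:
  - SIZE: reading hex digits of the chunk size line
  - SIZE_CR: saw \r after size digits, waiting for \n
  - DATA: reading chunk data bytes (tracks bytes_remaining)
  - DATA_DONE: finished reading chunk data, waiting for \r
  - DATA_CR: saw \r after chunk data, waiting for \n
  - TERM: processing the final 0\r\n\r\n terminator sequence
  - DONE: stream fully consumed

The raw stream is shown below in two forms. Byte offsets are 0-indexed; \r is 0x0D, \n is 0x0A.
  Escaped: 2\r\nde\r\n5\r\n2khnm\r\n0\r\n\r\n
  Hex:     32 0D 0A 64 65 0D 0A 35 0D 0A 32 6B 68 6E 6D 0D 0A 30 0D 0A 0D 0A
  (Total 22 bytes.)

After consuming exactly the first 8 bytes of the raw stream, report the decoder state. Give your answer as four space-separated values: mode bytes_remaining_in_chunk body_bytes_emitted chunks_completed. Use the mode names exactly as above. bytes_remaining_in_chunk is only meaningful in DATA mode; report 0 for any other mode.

Answer: SIZE 0 2 1

Derivation:
Byte 0 = '2': mode=SIZE remaining=0 emitted=0 chunks_done=0
Byte 1 = 0x0D: mode=SIZE_CR remaining=0 emitted=0 chunks_done=0
Byte 2 = 0x0A: mode=DATA remaining=2 emitted=0 chunks_done=0
Byte 3 = 'd': mode=DATA remaining=1 emitted=1 chunks_done=0
Byte 4 = 'e': mode=DATA_DONE remaining=0 emitted=2 chunks_done=0
Byte 5 = 0x0D: mode=DATA_CR remaining=0 emitted=2 chunks_done=0
Byte 6 = 0x0A: mode=SIZE remaining=0 emitted=2 chunks_done=1
Byte 7 = '5': mode=SIZE remaining=0 emitted=2 chunks_done=1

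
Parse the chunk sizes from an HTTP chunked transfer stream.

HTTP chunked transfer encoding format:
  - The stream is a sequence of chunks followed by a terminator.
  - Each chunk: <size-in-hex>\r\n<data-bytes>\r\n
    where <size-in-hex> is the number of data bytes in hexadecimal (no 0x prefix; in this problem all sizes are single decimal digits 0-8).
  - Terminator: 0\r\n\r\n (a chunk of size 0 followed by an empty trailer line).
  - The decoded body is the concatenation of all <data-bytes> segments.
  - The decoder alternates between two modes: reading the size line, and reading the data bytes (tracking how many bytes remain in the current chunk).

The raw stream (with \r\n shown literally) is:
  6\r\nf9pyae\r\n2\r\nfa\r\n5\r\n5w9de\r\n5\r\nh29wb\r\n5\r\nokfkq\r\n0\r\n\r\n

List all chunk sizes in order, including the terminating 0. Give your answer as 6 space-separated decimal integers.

Answer: 6 2 5 5 5 0

Derivation:
Chunk 1: stream[0..1]='6' size=0x6=6, data at stream[3..9]='f9pyae' -> body[0..6], body so far='f9pyae'
Chunk 2: stream[11..12]='2' size=0x2=2, data at stream[14..16]='fa' -> body[6..8], body so far='f9pyaefa'
Chunk 3: stream[18..19]='5' size=0x5=5, data at stream[21..26]='5w9de' -> body[8..13], body so far='f9pyaefa5w9de'
Chunk 4: stream[28..29]='5' size=0x5=5, data at stream[31..36]='h29wb' -> body[13..18], body so far='f9pyaefa5w9deh29wb'
Chunk 5: stream[38..39]='5' size=0x5=5, data at stream[41..46]='okfkq' -> body[18..23], body so far='f9pyaefa5w9deh29wbokfkq'
Chunk 6: stream[48..49]='0' size=0 (terminator). Final body='f9pyaefa5w9deh29wbokfkq' (23 bytes)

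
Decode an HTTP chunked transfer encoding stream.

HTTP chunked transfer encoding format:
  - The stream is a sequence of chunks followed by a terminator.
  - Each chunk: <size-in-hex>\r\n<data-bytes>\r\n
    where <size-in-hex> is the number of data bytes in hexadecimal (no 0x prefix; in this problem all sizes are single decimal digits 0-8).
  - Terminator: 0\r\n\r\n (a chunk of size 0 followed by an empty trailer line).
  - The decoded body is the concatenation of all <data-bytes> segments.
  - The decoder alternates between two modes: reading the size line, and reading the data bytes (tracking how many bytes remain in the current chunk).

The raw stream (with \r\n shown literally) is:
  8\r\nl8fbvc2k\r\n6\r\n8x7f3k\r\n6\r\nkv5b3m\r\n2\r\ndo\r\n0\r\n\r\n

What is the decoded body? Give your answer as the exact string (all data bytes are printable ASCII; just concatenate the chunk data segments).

Chunk 1: stream[0..1]='8' size=0x8=8, data at stream[3..11]='l8fbvc2k' -> body[0..8], body so far='l8fbvc2k'
Chunk 2: stream[13..14]='6' size=0x6=6, data at stream[16..22]='8x7f3k' -> body[8..14], body so far='l8fbvc2k8x7f3k'
Chunk 3: stream[24..25]='6' size=0x6=6, data at stream[27..33]='kv5b3m' -> body[14..20], body so far='l8fbvc2k8x7f3kkv5b3m'
Chunk 4: stream[35..36]='2' size=0x2=2, data at stream[38..40]='do' -> body[20..22], body so far='l8fbvc2k8x7f3kkv5b3mdo'
Chunk 5: stream[42..43]='0' size=0 (terminator). Final body='l8fbvc2k8x7f3kkv5b3mdo' (22 bytes)

Answer: l8fbvc2k8x7f3kkv5b3mdo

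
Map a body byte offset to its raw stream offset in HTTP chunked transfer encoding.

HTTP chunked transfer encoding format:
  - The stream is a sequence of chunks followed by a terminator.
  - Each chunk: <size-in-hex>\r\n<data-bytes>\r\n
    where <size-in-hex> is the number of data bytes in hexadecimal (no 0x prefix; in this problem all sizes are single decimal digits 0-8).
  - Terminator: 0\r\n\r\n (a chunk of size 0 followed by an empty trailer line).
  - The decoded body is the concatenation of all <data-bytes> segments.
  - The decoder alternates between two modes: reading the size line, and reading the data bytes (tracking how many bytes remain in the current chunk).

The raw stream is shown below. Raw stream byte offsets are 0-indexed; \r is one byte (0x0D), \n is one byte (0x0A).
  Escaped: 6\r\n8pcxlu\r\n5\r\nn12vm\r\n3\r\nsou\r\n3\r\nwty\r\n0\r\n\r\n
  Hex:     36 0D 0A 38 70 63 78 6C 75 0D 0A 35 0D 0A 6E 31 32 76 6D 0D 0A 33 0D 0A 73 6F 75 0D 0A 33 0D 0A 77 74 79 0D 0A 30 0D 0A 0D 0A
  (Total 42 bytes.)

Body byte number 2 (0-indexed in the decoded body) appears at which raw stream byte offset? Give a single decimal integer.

Chunk 1: stream[0..1]='6' size=0x6=6, data at stream[3..9]='8pcxlu' -> body[0..6], body so far='8pcxlu'
Chunk 2: stream[11..12]='5' size=0x5=5, data at stream[14..19]='n12vm' -> body[6..11], body so far='8pcxlun12vm'
Chunk 3: stream[21..22]='3' size=0x3=3, data at stream[24..27]='sou' -> body[11..14], body so far='8pcxlun12vmsou'
Chunk 4: stream[29..30]='3' size=0x3=3, data at stream[32..35]='wty' -> body[14..17], body so far='8pcxlun12vmsouwty'
Chunk 5: stream[37..38]='0' size=0 (terminator). Final body='8pcxlun12vmsouwty' (17 bytes)
Body byte 2 at stream offset 5

Answer: 5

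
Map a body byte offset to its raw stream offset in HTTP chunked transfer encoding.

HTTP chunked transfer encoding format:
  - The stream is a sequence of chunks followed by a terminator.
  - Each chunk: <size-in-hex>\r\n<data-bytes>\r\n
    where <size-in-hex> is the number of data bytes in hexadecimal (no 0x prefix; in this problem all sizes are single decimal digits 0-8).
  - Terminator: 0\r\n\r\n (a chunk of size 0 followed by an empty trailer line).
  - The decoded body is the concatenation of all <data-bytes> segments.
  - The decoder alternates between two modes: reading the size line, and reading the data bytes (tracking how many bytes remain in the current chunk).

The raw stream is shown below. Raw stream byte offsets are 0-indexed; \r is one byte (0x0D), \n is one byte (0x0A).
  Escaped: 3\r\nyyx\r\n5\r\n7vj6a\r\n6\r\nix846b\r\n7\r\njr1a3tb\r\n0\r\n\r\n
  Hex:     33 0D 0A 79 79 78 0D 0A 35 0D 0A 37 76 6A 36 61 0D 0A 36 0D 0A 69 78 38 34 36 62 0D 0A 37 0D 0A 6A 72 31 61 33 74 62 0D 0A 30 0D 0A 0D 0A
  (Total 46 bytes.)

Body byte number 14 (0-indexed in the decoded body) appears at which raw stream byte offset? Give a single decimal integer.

Chunk 1: stream[0..1]='3' size=0x3=3, data at stream[3..6]='yyx' -> body[0..3], body so far='yyx'
Chunk 2: stream[8..9]='5' size=0x5=5, data at stream[11..16]='7vj6a' -> body[3..8], body so far='yyx7vj6a'
Chunk 3: stream[18..19]='6' size=0x6=6, data at stream[21..27]='ix846b' -> body[8..14], body so far='yyx7vj6aix846b'
Chunk 4: stream[29..30]='7' size=0x7=7, data at stream[32..39]='jr1a3tb' -> body[14..21], body so far='yyx7vj6aix846bjr1a3tb'
Chunk 5: stream[41..42]='0' size=0 (terminator). Final body='yyx7vj6aix846bjr1a3tb' (21 bytes)
Body byte 14 at stream offset 32

Answer: 32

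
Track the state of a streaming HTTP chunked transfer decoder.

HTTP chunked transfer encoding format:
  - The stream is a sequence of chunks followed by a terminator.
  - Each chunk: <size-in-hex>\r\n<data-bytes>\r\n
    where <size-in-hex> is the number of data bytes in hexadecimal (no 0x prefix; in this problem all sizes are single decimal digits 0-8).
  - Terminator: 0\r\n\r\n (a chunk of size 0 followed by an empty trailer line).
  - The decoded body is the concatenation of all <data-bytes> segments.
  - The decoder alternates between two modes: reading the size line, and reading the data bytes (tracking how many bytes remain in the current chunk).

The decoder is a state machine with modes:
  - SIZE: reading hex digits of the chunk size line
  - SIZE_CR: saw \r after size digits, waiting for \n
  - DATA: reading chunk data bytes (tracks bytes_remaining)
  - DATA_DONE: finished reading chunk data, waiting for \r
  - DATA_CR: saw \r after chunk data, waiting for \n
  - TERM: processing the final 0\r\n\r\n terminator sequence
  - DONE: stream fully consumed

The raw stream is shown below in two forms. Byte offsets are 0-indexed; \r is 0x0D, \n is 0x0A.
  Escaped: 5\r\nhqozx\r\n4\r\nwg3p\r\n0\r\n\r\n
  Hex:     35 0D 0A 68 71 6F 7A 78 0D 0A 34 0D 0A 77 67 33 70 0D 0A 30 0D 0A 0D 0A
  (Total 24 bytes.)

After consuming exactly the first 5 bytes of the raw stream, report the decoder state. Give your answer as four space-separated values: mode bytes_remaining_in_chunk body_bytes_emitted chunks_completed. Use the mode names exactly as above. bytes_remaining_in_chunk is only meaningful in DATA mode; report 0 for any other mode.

Answer: DATA 3 2 0

Derivation:
Byte 0 = '5': mode=SIZE remaining=0 emitted=0 chunks_done=0
Byte 1 = 0x0D: mode=SIZE_CR remaining=0 emitted=0 chunks_done=0
Byte 2 = 0x0A: mode=DATA remaining=5 emitted=0 chunks_done=0
Byte 3 = 'h': mode=DATA remaining=4 emitted=1 chunks_done=0
Byte 4 = 'q': mode=DATA remaining=3 emitted=2 chunks_done=0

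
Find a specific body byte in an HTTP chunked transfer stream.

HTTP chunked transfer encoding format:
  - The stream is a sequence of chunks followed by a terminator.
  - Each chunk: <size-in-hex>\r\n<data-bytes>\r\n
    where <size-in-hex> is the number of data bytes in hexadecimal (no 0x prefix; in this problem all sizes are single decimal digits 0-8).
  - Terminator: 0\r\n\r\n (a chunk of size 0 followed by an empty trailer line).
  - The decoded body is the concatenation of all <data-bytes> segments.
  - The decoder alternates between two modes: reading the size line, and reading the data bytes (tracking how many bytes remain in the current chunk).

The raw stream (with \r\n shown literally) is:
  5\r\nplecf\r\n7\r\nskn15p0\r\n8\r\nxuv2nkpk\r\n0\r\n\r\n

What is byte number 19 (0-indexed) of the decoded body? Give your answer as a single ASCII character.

Answer: k

Derivation:
Chunk 1: stream[0..1]='5' size=0x5=5, data at stream[3..8]='plecf' -> body[0..5], body so far='plecf'
Chunk 2: stream[10..11]='7' size=0x7=7, data at stream[13..20]='skn15p0' -> body[5..12], body so far='plecfskn15p0'
Chunk 3: stream[22..23]='8' size=0x8=8, data at stream[25..33]='xuv2nkpk' -> body[12..20], body so far='plecfskn15p0xuv2nkpk'
Chunk 4: stream[35..36]='0' size=0 (terminator). Final body='plecfskn15p0xuv2nkpk' (20 bytes)
Body byte 19 = 'k'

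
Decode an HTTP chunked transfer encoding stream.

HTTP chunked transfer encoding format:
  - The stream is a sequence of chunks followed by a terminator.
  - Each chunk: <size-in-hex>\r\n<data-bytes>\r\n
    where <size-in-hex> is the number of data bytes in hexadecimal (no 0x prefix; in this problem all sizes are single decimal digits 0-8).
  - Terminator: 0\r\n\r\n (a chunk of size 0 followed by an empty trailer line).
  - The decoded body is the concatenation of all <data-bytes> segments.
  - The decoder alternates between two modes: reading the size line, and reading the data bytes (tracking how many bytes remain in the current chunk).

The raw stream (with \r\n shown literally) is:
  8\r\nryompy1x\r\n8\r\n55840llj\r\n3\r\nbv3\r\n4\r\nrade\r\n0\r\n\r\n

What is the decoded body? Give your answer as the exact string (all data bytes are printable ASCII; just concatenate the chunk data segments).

Answer: ryompy1x55840lljbv3rade

Derivation:
Chunk 1: stream[0..1]='8' size=0x8=8, data at stream[3..11]='ryompy1x' -> body[0..8], body so far='ryompy1x'
Chunk 2: stream[13..14]='8' size=0x8=8, data at stream[16..24]='55840llj' -> body[8..16], body so far='ryompy1x55840llj'
Chunk 3: stream[26..27]='3' size=0x3=3, data at stream[29..32]='bv3' -> body[16..19], body so far='ryompy1x55840lljbv3'
Chunk 4: stream[34..35]='4' size=0x4=4, data at stream[37..41]='rade' -> body[19..23], body so far='ryompy1x55840lljbv3rade'
Chunk 5: stream[43..44]='0' size=0 (terminator). Final body='ryompy1x55840lljbv3rade' (23 bytes)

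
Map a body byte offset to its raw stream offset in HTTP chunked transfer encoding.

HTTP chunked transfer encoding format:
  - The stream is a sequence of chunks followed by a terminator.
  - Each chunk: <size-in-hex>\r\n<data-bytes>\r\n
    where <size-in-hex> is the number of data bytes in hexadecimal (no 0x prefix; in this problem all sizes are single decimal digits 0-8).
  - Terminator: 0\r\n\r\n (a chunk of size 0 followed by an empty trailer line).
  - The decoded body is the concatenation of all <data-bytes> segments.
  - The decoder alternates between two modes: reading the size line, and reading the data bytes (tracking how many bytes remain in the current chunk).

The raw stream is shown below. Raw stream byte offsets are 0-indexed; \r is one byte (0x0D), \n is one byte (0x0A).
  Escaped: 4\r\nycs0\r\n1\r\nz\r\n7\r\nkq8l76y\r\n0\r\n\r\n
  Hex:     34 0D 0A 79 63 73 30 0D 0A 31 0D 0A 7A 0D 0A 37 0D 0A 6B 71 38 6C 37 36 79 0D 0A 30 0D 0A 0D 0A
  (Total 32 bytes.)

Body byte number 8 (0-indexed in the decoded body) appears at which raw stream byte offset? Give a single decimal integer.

Chunk 1: stream[0..1]='4' size=0x4=4, data at stream[3..7]='ycs0' -> body[0..4], body so far='ycs0'
Chunk 2: stream[9..10]='1' size=0x1=1, data at stream[12..13]='z' -> body[4..5], body so far='ycs0z'
Chunk 3: stream[15..16]='7' size=0x7=7, data at stream[18..25]='kq8l76y' -> body[5..12], body so far='ycs0zkq8l76y'
Chunk 4: stream[27..28]='0' size=0 (terminator). Final body='ycs0zkq8l76y' (12 bytes)
Body byte 8 at stream offset 21

Answer: 21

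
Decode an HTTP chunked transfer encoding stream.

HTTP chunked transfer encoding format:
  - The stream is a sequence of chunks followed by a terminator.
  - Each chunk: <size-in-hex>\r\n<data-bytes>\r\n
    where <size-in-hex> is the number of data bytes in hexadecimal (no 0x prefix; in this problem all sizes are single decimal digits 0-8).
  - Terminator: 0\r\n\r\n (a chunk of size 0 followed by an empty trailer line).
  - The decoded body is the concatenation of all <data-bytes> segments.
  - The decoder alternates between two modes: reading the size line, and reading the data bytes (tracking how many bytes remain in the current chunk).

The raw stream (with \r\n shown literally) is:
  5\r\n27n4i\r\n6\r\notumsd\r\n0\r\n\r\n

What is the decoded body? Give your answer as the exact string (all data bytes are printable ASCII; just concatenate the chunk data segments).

Chunk 1: stream[0..1]='5' size=0x5=5, data at stream[3..8]='27n4i' -> body[0..5], body so far='27n4i'
Chunk 2: stream[10..11]='6' size=0x6=6, data at stream[13..19]='otumsd' -> body[5..11], body so far='27n4iotumsd'
Chunk 3: stream[21..22]='0' size=0 (terminator). Final body='27n4iotumsd' (11 bytes)

Answer: 27n4iotumsd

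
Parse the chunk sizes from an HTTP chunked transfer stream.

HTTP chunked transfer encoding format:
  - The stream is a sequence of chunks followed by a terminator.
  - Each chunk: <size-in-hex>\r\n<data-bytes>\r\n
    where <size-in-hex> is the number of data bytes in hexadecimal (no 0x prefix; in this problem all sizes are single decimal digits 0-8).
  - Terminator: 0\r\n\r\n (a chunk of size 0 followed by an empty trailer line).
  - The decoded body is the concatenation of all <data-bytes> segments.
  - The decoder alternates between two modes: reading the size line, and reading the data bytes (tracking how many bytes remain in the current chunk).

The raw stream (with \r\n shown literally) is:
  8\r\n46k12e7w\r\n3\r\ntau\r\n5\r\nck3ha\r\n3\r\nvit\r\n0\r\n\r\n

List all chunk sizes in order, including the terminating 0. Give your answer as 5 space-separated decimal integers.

Chunk 1: stream[0..1]='8' size=0x8=8, data at stream[3..11]='46k12e7w' -> body[0..8], body so far='46k12e7w'
Chunk 2: stream[13..14]='3' size=0x3=3, data at stream[16..19]='tau' -> body[8..11], body so far='46k12e7wtau'
Chunk 3: stream[21..22]='5' size=0x5=5, data at stream[24..29]='ck3ha' -> body[11..16], body so far='46k12e7wtauck3ha'
Chunk 4: stream[31..32]='3' size=0x3=3, data at stream[34..37]='vit' -> body[16..19], body so far='46k12e7wtauck3havit'
Chunk 5: stream[39..40]='0' size=0 (terminator). Final body='46k12e7wtauck3havit' (19 bytes)

Answer: 8 3 5 3 0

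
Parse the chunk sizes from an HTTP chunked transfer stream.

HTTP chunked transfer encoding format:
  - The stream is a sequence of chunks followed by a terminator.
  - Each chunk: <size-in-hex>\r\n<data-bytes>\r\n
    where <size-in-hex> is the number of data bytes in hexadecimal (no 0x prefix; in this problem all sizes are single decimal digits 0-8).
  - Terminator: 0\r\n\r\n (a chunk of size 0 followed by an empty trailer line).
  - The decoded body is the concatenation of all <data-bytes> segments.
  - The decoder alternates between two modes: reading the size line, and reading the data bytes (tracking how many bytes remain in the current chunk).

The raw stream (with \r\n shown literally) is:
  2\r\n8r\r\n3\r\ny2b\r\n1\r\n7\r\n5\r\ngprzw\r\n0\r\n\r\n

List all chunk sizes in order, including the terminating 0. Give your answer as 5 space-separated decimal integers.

Chunk 1: stream[0..1]='2' size=0x2=2, data at stream[3..5]='8r' -> body[0..2], body so far='8r'
Chunk 2: stream[7..8]='3' size=0x3=3, data at stream[10..13]='y2b' -> body[2..5], body so far='8ry2b'
Chunk 3: stream[15..16]='1' size=0x1=1, data at stream[18..19]='7' -> body[5..6], body so far='8ry2b7'
Chunk 4: stream[21..22]='5' size=0x5=5, data at stream[24..29]='gprzw' -> body[6..11], body so far='8ry2b7gprzw'
Chunk 5: stream[31..32]='0' size=0 (terminator). Final body='8ry2b7gprzw' (11 bytes)

Answer: 2 3 1 5 0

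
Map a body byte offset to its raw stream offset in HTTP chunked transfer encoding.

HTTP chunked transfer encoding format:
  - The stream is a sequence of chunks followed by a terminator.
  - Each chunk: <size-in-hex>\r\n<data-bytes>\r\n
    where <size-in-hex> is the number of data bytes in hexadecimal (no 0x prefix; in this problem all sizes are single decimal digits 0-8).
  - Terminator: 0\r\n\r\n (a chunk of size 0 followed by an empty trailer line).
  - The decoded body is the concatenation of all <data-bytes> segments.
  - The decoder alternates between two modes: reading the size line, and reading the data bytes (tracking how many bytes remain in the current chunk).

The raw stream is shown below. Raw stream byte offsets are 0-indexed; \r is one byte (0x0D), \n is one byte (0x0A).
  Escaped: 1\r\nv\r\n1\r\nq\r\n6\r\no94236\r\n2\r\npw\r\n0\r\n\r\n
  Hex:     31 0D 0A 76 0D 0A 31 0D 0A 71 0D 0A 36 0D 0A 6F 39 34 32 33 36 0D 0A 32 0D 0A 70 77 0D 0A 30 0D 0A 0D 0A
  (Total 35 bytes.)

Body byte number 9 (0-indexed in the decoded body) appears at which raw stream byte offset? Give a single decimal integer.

Chunk 1: stream[0..1]='1' size=0x1=1, data at stream[3..4]='v' -> body[0..1], body so far='v'
Chunk 2: stream[6..7]='1' size=0x1=1, data at stream[9..10]='q' -> body[1..2], body so far='vq'
Chunk 3: stream[12..13]='6' size=0x6=6, data at stream[15..21]='o94236' -> body[2..8], body so far='vqo94236'
Chunk 4: stream[23..24]='2' size=0x2=2, data at stream[26..28]='pw' -> body[8..10], body so far='vqo94236pw'
Chunk 5: stream[30..31]='0' size=0 (terminator). Final body='vqo94236pw' (10 bytes)
Body byte 9 at stream offset 27

Answer: 27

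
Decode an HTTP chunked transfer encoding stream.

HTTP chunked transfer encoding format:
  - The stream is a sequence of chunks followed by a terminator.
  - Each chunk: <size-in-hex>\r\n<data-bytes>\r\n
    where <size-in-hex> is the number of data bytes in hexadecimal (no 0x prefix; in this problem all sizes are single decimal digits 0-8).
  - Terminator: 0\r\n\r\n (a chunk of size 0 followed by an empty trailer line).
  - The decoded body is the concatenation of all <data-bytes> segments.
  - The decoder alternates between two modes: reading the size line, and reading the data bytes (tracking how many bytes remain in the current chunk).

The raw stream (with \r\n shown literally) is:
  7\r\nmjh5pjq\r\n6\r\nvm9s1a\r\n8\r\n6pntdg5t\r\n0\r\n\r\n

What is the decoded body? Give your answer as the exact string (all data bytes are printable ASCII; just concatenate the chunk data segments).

Answer: mjh5pjqvm9s1a6pntdg5t

Derivation:
Chunk 1: stream[0..1]='7' size=0x7=7, data at stream[3..10]='mjh5pjq' -> body[0..7], body so far='mjh5pjq'
Chunk 2: stream[12..13]='6' size=0x6=6, data at stream[15..21]='vm9s1a' -> body[7..13], body so far='mjh5pjqvm9s1a'
Chunk 3: stream[23..24]='8' size=0x8=8, data at stream[26..34]='6pntdg5t' -> body[13..21], body so far='mjh5pjqvm9s1a6pntdg5t'
Chunk 4: stream[36..37]='0' size=0 (terminator). Final body='mjh5pjqvm9s1a6pntdg5t' (21 bytes)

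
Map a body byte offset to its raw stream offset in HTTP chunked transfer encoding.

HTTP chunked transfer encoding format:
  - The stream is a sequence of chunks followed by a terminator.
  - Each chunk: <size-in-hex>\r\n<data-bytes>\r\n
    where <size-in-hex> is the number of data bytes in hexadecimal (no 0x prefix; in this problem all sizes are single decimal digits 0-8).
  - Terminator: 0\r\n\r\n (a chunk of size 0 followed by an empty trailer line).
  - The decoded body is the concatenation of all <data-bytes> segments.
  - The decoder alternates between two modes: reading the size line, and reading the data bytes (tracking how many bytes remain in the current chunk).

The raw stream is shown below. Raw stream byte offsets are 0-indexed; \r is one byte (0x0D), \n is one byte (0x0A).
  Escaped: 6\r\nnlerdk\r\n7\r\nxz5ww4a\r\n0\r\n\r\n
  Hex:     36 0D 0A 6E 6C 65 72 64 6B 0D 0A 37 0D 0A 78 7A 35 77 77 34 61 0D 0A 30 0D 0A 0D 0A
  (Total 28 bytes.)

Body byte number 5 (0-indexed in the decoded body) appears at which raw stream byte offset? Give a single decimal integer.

Chunk 1: stream[0..1]='6' size=0x6=6, data at stream[3..9]='nlerdk' -> body[0..6], body so far='nlerdk'
Chunk 2: stream[11..12]='7' size=0x7=7, data at stream[14..21]='xz5ww4a' -> body[6..13], body so far='nlerdkxz5ww4a'
Chunk 3: stream[23..24]='0' size=0 (terminator). Final body='nlerdkxz5ww4a' (13 bytes)
Body byte 5 at stream offset 8

Answer: 8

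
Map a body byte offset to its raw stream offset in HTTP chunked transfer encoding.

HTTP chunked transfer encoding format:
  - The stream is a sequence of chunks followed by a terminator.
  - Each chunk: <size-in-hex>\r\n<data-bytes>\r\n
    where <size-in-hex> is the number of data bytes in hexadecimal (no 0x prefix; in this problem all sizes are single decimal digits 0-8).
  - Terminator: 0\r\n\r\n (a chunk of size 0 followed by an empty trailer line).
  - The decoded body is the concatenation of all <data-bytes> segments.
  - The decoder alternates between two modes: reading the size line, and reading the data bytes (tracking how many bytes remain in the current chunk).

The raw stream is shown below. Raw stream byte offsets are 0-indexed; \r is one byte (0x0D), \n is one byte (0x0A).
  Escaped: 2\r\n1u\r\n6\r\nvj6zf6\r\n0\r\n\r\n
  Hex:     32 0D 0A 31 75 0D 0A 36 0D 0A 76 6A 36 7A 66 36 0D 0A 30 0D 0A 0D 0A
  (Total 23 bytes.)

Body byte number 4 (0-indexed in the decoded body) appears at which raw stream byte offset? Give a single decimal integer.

Chunk 1: stream[0..1]='2' size=0x2=2, data at stream[3..5]='1u' -> body[0..2], body so far='1u'
Chunk 2: stream[7..8]='6' size=0x6=6, data at stream[10..16]='vj6zf6' -> body[2..8], body so far='1uvj6zf6'
Chunk 3: stream[18..19]='0' size=0 (terminator). Final body='1uvj6zf6' (8 bytes)
Body byte 4 at stream offset 12

Answer: 12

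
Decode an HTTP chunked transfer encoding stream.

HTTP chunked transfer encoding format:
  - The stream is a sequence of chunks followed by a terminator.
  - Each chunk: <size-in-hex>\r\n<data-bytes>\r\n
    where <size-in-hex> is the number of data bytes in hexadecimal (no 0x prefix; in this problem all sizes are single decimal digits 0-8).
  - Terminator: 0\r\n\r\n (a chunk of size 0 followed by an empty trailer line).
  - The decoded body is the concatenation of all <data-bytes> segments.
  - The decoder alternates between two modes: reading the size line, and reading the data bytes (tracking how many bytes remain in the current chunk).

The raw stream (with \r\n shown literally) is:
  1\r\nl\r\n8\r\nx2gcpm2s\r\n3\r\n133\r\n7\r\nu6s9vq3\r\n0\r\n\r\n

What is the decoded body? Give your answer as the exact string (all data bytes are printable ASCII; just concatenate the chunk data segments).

Answer: lx2gcpm2s133u6s9vq3

Derivation:
Chunk 1: stream[0..1]='1' size=0x1=1, data at stream[3..4]='l' -> body[0..1], body so far='l'
Chunk 2: stream[6..7]='8' size=0x8=8, data at stream[9..17]='x2gcpm2s' -> body[1..9], body so far='lx2gcpm2s'
Chunk 3: stream[19..20]='3' size=0x3=3, data at stream[22..25]='133' -> body[9..12], body so far='lx2gcpm2s133'
Chunk 4: stream[27..28]='7' size=0x7=7, data at stream[30..37]='u6s9vq3' -> body[12..19], body so far='lx2gcpm2s133u6s9vq3'
Chunk 5: stream[39..40]='0' size=0 (terminator). Final body='lx2gcpm2s133u6s9vq3' (19 bytes)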